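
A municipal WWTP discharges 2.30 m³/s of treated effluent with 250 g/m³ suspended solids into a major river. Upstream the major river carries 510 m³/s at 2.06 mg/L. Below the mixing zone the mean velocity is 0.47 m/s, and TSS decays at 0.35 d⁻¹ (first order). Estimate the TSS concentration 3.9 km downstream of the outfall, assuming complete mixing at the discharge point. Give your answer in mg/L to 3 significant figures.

After complete mixing, C₀ = (2.3·250 + 510·2.06) / 512.3 = 3.173 mg/L.
Travel time t = 3900 m / 0.47 m/s = 8298 s = 0.09604 d.
C = 3.173·exp(−0.35·0.09604) = 3.173·0.9669 = 3.068 mg/L.

3.07 mg/L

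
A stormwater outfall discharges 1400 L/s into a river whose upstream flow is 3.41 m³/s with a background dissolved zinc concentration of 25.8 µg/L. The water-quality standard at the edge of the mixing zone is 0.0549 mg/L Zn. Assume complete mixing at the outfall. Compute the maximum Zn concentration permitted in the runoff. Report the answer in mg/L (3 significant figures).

0.126 mg/L

1400 L/s = 1.4 m³/s.
25.8 µg/L = 0.0258 mg/L.
Mass balance: 0.0549·4.81 = 1.4·Cₑ + 3.41·0.0258.
Cₑ = (0.2641 − 0.08798) / 1.4 = 0.1258 mg/L.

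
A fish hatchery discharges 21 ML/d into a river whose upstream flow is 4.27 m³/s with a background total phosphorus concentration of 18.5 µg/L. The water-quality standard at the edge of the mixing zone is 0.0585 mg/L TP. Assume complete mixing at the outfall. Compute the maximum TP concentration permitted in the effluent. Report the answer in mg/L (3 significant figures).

21 ML/d = 0.2431 m³/s.
18.5 µg/L = 0.0185 mg/L.
Mass balance: 0.0585·4.513 = 0.2431·Cₑ + 4.27·0.0185.
Cₑ = (0.264 − 0.07899) / 0.2431 = 0.7612 mg/L.

0.761 mg/L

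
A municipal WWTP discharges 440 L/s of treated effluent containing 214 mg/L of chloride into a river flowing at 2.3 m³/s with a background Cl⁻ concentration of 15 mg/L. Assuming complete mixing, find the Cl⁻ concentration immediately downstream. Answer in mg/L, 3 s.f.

47.0 mg/L

440 L/s = 0.44 m³/s.
By mass balance at complete mixing, C = (0.44·214 + 2.3·15) / (0.44 + 2.3) = 128.7/2.74 = 46.96 mg/L.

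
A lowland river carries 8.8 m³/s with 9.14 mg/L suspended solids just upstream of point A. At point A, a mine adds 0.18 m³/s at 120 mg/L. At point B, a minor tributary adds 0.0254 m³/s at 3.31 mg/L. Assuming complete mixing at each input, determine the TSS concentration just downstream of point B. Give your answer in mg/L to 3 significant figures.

After input A: C = (8.8·9.14 + 0.18·120) / 8.98 = 11.36 mg/L.
After input B: C = (8.98·11.36 + 0.0254·3.31) / 9.005 = 11.34 mg/L.

11.3 mg/L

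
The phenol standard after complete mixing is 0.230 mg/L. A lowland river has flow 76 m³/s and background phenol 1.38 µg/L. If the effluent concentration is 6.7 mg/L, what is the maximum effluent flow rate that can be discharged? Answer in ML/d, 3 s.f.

232 ML/d

1.38 µg/L = 0.00138 mg/L.
Mass balance at complete mixing: C_std·(Q_w + Q_r) = Q_w·C_e + Q_r·C_b.
Rearranging, Q_w = Q_r·(C_std − C_b)/(C_e − C_std) = 76·(0.23 − 0.00138) / (6.7 − 0.23) = 2.685 m³/s.
= 232 ML/d.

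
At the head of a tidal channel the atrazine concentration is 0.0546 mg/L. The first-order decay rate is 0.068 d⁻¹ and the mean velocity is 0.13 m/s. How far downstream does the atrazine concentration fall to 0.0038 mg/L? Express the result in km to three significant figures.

From C = C₀·e^(−kt), t = ln(C₀/C)/k = ln(0.0546/0.0038)/0.068 = 2.665/0.068 = 39.19 d.
Distance = v·t = 0.13 m/s × 3.386e+06 s = 4.402e+05 m = 440.2 km.

440 km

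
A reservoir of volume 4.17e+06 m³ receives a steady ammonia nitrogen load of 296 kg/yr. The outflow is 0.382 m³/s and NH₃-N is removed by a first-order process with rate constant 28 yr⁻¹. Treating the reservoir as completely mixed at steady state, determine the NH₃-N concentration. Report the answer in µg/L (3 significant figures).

2.30 µg/L

Outflow Q = 0.382 m³/s × 3.156e+07 s/yr = 1.206e+07 m³/yr.
Steady-state CSTR mass balance: W = Q·C + k·V·C, so C = W/(Q + kV).
Q + kV = 1.206e+07 + 28·4.17e+06 = 1.288e+08 m³/yr.
C = 296/1.288e+08 = 2.298e-06 kg/m³ = 0.002298 mg/L = 2.298 µg/L.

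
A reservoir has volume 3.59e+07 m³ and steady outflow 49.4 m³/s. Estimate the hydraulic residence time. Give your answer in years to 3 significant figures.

0.0230 yr

Q = 49.4 m³/s × 3.156e+07 s/yr = 1.559e+09 m³/yr.
Hydraulic residence time τ = V/Q = 3.59e+07/1.559e+09 = 0.02303 yr.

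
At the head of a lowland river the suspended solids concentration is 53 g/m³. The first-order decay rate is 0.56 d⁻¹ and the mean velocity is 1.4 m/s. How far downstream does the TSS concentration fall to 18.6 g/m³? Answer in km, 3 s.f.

From C = C₀·e^(−kt), t = ln(C₀/C)/k = ln(53/18.6)/0.56 = 1.047/0.56 = 1.87 d.
Distance = v·t = 1.4 m/s × 1.616e+05 s = 2.262e+05 m = 226.2 km.

226 km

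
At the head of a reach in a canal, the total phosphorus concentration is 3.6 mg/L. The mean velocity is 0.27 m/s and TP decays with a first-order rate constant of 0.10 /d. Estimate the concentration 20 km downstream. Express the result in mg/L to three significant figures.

3.30 mg/L

Travel time t = 20 km / 0.27 m/s = 2e+04/0.27 = 7.407e+04 s = 0.8573 d.
First-order decay: C = 3.6·exp(−0.10·0.8573) = 3.6·0.9178 = 3.304 mg/L.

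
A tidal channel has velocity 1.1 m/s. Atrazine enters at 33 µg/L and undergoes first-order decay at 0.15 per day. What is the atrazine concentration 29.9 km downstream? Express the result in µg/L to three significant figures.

31.5 µg/L

Travel time t = 29.9 km / 1.1 m/s = 2.99e+04/1.1 = 2.718e+04 s = 0.3146 d.
First-order decay: C = 33·exp(−0.15·0.3146) = 33·0.9539 = 31.48 µg/L.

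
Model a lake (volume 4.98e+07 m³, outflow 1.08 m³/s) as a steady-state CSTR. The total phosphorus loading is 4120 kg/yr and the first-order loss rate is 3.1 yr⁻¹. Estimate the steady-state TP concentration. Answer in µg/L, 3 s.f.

Outflow Q = 1.08 m³/s × 3.156e+07 s/yr = 3.408e+07 m³/yr.
Steady-state CSTR mass balance: W = Q·C + k·V·C, so C = W/(Q + kV).
Q + kV = 3.408e+07 + 3.1·4.98e+07 = 1.885e+08 m³/yr.
C = 4120/1.885e+08 = 2.186e-05 kg/m³ = 0.02186 mg/L = 21.86 µg/L.

21.9 µg/L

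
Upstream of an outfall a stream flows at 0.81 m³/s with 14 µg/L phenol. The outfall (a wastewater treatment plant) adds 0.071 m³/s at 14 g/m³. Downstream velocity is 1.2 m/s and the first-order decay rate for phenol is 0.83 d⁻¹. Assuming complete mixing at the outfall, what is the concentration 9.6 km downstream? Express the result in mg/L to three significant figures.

14 µg/L = 0.014 mg/L.
After complete mixing, C₀ = (0.071·14 + 0.81·0.014) / 0.881 = 1.141 mg/L.
Travel time t = 9600 m / 1.2 m/s = 8000 s = 0.09259 d.
C = 1.141·exp(−0.83·0.09259) = 1.141·0.926 = 1.057 mg/L.

1.06 mg/L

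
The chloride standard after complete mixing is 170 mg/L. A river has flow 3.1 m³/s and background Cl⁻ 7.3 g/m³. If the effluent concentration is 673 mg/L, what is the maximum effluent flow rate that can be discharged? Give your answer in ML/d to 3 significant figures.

86.6 ML/d

Mass balance at complete mixing: C_std·(Q_w + Q_r) = Q_w·C_e + Q_r·C_b.
Rearranging, Q_w = Q_r·(C_std − C_b)/(C_e − C_std) = 3.1·(170 − 7.3) / (673 − 170) = 1.003 m³/s.
= 86.64 ML/d.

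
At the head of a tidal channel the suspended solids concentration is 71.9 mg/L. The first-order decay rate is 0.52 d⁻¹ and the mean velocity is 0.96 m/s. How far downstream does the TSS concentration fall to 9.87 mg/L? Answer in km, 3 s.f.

317 km

From C = C₀·e^(−kt), t = ln(C₀/C)/k = ln(71.9/9.87)/0.52 = 1.986/0.52 = 3.819 d.
Distance = v·t = 0.96 m/s × 3.299e+05 s = 3.167e+05 m = 316.7 km.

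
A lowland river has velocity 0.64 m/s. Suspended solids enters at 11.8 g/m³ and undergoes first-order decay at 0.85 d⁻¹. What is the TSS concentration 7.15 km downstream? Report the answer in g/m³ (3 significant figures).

Travel time t = 7.15 km / 0.64 m/s = 7150/0.64 = 1.117e+04 s = 0.1293 d.
First-order decay: C = 11.8·exp(−0.85·0.1293) = 11.8·0.8959 = 10.57 g/m³.

10.6 g/m³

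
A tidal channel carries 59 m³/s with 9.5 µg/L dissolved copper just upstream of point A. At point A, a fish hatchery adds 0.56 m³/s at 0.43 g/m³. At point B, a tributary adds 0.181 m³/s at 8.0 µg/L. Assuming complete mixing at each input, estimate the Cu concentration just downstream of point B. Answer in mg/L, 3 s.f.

9.5 µg/L = 0.0095 mg/L.
After input A: C = (59·0.0095 + 0.56·0.43) / 59.56 = 0.01345 mg/L.
8.0 µg/L = 0.008 mg/L.
After input B: C = (59.56·0.01345 + 0.181·0.008) / 59.74 = 0.01344 mg/L.

0.0134 mg/L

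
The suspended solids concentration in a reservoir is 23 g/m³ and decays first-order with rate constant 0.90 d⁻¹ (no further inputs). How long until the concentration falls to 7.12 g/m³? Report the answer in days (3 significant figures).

t = ln(C₀/C)/k = ln(23/7.12)/0.90 = 1.173/0.90 = 1.303 d.

1.30 d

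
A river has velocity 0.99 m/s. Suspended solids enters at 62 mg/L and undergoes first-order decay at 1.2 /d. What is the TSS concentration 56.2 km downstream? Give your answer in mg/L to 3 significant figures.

Travel time t = 56.2 km / 0.99 m/s = 5.62e+04/0.99 = 5.677e+04 s = 0.657 d.
First-order decay: C = 62·exp(−1.2·0.657) = 62·0.4546 = 28.18 mg/L.

28.2 mg/L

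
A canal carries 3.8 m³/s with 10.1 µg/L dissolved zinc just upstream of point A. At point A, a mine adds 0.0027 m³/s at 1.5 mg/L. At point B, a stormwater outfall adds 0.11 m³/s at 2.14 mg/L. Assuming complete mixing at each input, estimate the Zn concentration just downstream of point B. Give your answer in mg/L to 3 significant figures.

10.1 µg/L = 0.0101 mg/L.
After input A: C = (3.8·0.0101 + 0.0027·1.5) / 3.803 = 0.01116 mg/L.
After input B: C = (3.803·0.01116 + 0.11·2.14) / 3.913 = 0.07101 mg/L.

0.0710 mg/L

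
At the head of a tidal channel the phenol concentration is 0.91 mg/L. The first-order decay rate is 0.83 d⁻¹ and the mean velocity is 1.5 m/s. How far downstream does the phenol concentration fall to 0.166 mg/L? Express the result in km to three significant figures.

From C = C₀·e^(−kt), t = ln(C₀/C)/k = ln(0.91/0.166)/0.83 = 1.701/0.83 = 2.05 d.
Distance = v·t = 1.5 m/s × 1.771e+05 s = 2.657e+05 m = 265.7 km.

266 km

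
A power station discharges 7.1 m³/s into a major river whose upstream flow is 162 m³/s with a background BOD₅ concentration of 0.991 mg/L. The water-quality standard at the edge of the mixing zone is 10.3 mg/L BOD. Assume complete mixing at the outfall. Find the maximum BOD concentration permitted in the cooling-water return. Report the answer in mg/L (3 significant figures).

223 mg/L

Mass balance: 10.3·169.1 = 7.1·Cₑ + 162·0.991.
Cₑ = (1742 − 160.5) / 7.1 = 222.7 mg/L.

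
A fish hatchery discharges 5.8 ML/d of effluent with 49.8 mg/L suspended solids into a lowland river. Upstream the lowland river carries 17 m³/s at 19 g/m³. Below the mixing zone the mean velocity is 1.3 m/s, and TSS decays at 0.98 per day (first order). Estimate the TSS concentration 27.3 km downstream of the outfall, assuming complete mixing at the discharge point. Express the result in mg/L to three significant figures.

15.1 mg/L

5.8 ML/d = 0.06713 m³/s.
After complete mixing, C₀ = (0.06713·49.8 + 17·19) / 17.07 = 19.12 mg/L.
Travel time t = 2.73e+04 m / 1.3 m/s = 2.1e+04 s = 0.2431 d.
C = 19.12·exp(−0.98·0.2431) = 19.12·0.788 = 15.07 mg/L.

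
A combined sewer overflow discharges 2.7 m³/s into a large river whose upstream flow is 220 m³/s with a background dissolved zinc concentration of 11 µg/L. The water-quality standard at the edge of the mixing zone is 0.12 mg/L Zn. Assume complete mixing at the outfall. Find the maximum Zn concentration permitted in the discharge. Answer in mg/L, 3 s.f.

9.00 mg/L

11 µg/L = 0.011 mg/L.
Mass balance: 0.12·222.7 = 2.7·Cₑ + 220·0.011.
Cₑ = (26.72 − 2.42) / 2.7 = 9.001 mg/L.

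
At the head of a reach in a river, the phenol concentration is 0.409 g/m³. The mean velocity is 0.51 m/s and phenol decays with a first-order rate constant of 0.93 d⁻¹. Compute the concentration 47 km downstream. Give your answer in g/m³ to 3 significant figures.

0.152 g/m³

Travel time t = 47 km / 0.51 m/s = 4.7e+04/0.51 = 9.216e+04 s = 1.067 d.
First-order decay: C = 0.409·exp(−0.93·1.067) = 0.409·0.3708 = 0.1517 g/m³.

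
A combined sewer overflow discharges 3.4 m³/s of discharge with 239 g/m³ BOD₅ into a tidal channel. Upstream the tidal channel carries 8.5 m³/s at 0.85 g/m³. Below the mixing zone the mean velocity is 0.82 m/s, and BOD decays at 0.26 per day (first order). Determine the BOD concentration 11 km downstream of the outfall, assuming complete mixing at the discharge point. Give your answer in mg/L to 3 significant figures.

66.2 mg/L

After complete mixing, C₀ = (3.4·239 + 8.5·0.85) / 11.9 = 68.89 mg/L.
Travel time t = 1.1e+04 m / 0.82 m/s = 1.341e+04 s = 0.1553 d.
C = 68.89·exp(−0.26·0.1553) = 68.89·0.9604 = 66.17 mg/L.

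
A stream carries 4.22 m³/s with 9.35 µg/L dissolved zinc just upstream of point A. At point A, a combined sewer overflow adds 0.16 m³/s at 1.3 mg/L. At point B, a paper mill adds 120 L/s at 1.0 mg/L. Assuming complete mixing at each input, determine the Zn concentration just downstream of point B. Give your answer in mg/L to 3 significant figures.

9.35 µg/L = 0.00935 mg/L.
After input A: C = (4.22·0.00935 + 0.16·1.3) / 4.38 = 0.0565 mg/L.
120 L/s = 0.12 m³/s.
After input B: C = (4.38·0.0565 + 0.12·1) / 4.5 = 0.08166 mg/L.

0.0817 mg/L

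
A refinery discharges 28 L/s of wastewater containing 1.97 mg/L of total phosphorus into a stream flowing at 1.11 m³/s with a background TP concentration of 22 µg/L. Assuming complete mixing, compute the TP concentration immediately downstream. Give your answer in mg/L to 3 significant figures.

0.0699 mg/L

28 L/s = 0.028 m³/s.
22 µg/L = 0.022 mg/L.
By mass balance at complete mixing, C = (0.028·1.97 + 1.11·0.022) / (0.028 + 1.11) = 0.07958/1.138 = 0.06993 mg/L.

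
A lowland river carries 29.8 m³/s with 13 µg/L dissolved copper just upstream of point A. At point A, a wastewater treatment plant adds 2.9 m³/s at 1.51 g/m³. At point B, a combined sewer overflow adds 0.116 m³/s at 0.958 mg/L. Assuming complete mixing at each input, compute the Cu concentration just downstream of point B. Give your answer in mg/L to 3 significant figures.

13 µg/L = 0.013 mg/L.
After input A: C = (29.8·0.013 + 2.9·1.51) / 32.7 = 0.1458 mg/L.
After input B: C = (32.7·0.1458 + 0.116·0.958) / 32.82 = 0.1486 mg/L.

0.149 mg/L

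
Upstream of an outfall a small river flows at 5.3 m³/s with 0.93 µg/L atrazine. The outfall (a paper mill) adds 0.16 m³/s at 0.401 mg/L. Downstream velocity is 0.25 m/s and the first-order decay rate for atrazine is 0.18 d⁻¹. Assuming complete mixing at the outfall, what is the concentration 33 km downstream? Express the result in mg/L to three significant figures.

0.93 µg/L = 0.00093 mg/L.
After complete mixing, C₀ = (0.16·0.401 + 5.3·0.00093) / 5.46 = 0.01265 mg/L.
Travel time t = 3.3e+04 m / 0.25 m/s = 1.32e+05 s = 1.528 d.
C = 0.01265·exp(−0.18·1.528) = 0.01265·0.7596 = 0.009611 mg/L.

0.00961 mg/L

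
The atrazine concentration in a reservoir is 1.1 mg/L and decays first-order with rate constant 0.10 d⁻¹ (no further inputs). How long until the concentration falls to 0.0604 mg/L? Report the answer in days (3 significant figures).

29.0 d

t = ln(C₀/C)/k = ln(1.1/0.0604)/0.10 = 2.902/0.10 = 29.02 d.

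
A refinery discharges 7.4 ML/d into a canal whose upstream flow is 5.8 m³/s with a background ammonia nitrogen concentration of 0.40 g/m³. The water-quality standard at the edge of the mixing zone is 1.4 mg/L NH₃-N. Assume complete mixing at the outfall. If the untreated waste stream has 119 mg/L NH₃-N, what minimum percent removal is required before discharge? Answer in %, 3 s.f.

41.9 %

7.4 ML/d = 0.08565 m³/s.
Mass balance: 1.4·5.886 = 0.08565·Cₑ + 5.8·0.4.
Cₑ = (8.24 − 2.32) / 0.08565 = 69.12 mg/L.
Required removal = 1 − 69.12/119 = 41.92 %.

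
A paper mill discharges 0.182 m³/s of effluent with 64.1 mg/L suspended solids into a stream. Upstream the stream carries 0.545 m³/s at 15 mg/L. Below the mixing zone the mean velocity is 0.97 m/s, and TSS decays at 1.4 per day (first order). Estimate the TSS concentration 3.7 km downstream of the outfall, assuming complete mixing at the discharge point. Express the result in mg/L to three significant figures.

25.7 mg/L

After complete mixing, C₀ = (0.182·64.1 + 0.545·15) / 0.727 = 27.29 mg/L.
Travel time t = 3700 m / 0.97 m/s = 3814 s = 0.04415 d.
C = 27.29·exp(−1.4·0.04415) = 27.29·0.9401 = 25.66 mg/L.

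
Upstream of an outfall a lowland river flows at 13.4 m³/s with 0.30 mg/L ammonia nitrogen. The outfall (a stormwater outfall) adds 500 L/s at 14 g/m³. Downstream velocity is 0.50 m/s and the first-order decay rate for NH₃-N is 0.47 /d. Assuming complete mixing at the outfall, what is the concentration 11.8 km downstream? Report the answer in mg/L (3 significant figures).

500 L/s = 0.5 m³/s.
After complete mixing, C₀ = (0.5·14 + 13.4·0.3) / 13.9 = 0.7928 mg/L.
Travel time t = 1.18e+04 m / 0.50 m/s = 2.36e+04 s = 0.2731 d.
C = 0.7928·exp(−0.47·0.2731) = 0.7928·0.8795 = 0.6973 mg/L.

0.697 mg/L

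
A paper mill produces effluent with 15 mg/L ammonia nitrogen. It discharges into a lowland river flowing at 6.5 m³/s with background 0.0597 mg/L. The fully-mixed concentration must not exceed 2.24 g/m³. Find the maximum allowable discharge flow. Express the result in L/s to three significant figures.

Mass balance at complete mixing: C_std·(Q_w + Q_r) = Q_w·C_e + Q_r·C_b.
Rearranging, Q_w = Q_r·(C_std − C_b)/(C_e − C_std) = 6.5·(2.24 − 0.0597) / (15 − 2.24) = 1.111 m³/s.
= 1111 L/s.

1110 L/s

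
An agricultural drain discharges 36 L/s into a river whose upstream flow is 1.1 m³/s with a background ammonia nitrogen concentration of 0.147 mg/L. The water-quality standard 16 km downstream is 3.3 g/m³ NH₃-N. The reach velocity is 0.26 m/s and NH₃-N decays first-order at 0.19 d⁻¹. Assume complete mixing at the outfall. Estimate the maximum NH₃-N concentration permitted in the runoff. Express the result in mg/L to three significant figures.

115 mg/L

36 L/s = 0.036 m³/s.
Travel time to the compliance point: t = 1.6e+04/0.26 = 6.154e+04 s = 0.7123 d; decay factor exp(−0.19·0.7123) = 0.8734.
So the concentration just after mixing may be at most 3.3/0.8734 = 3.778 mg/L.
Mass balance: 3.778·1.136 = 0.036·Cₑ + 1.1·0.147.
Cₑ = (4.292 − 0.1617) / 0.036 = 114.7 mg/L.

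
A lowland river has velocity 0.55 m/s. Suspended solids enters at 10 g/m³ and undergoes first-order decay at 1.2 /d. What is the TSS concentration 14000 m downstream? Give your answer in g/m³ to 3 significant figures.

7.02 g/m³

Travel time t = 14000 m / 0.55 m/s = 1.4e+04/0.55 = 2.545e+04 s = 0.2946 d.
First-order decay: C = 10·exp(−1.2·0.2946) = 10·0.7022 = 7.022 g/m³.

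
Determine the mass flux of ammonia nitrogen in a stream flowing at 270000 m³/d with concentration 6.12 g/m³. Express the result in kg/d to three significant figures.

1650 kg/d

270000 m³/d = 3.125 m³/s.
Mass flux = Q·C = 3.125 m³/s × 6.12 g/m³ = 19.12 g/s.
= 19.12 g/s × 86.4 = 1652 kg/d.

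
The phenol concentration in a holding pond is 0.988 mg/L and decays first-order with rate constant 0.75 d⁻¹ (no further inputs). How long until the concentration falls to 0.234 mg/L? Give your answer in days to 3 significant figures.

t = ln(C₀/C)/k = ln(0.988/0.234)/0.75 = 1.44/0.75 = 1.92 d.

1.92 d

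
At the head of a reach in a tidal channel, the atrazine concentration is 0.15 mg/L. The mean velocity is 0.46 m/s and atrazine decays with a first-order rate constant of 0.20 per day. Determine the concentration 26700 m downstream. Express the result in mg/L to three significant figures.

Travel time t = 26700 m / 0.46 m/s = 2.67e+04/0.46 = 5.804e+04 s = 0.6718 d.
First-order decay: C = 0.15·exp(−0.20·0.6718) = 0.15·0.8743 = 0.1311 mg/L.

0.131 mg/L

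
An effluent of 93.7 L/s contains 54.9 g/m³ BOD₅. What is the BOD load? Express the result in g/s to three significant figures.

93.7 L/s = 0.0937 m³/s.
Mass flux = Q·C = 0.0937 m³/s × 54.9 g/m³ = 5.144 g/s.

5.14 g/s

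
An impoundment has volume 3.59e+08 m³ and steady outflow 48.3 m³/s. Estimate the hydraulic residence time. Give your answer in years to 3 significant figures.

0.236 yr

Q = 48.3 m³/s × 3.156e+07 s/yr = 1.524e+09 m³/yr.
Hydraulic residence time τ = V/Q = 3.59e+08/1.524e+09 = 0.2355 yr.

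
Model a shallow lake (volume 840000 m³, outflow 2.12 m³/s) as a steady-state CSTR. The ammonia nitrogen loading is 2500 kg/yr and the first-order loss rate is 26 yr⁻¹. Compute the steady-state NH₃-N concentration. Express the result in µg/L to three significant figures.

28.2 µg/L

Outflow Q = 2.12 m³/s × 3.156e+07 s/yr = 6.69e+07 m³/yr.
Steady-state CSTR mass balance: W = Q·C + k·V·C, so C = W/(Q + kV).
Q + kV = 6.69e+07 + 26·840000 = 8.874e+07 m³/yr.
C = 2500/8.874e+07 = 2.817e-05 kg/m³ = 0.02817 mg/L = 28.17 µg/L.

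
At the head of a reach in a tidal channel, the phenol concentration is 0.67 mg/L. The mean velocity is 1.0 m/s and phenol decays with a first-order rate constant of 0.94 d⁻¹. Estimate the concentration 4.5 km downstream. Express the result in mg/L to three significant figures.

Travel time t = 4.5 km / 1.0 m/s = 4500/1.0 = 4500 s = 0.05208 d.
First-order decay: C = 0.67·exp(−0.94·0.05208) = 0.67·0.9522 = 0.638 mg/L.

0.638 mg/L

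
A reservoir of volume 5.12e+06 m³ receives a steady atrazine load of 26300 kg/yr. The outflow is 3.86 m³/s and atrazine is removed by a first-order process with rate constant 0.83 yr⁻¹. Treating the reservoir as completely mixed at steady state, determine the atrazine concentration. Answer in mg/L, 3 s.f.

0.209 mg/L

Outflow Q = 3.86 m³/s × 3.156e+07 s/yr = 1.218e+08 m³/yr.
Steady-state CSTR mass balance: W = Q·C + k·V·C, so C = W/(Q + kV).
Q + kV = 1.218e+08 + 0.83·5.12e+06 = 1.261e+08 m³/yr.
C = 26300/1.261e+08 = 0.0002086 kg/m³ = 0.2086 mg/L.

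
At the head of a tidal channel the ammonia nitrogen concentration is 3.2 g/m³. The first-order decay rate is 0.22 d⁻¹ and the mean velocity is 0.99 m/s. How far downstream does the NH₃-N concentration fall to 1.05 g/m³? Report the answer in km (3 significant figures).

433 km

From C = C₀·e^(−kt), t = ln(C₀/C)/k = ln(3.2/1.05)/0.22 = 1.114/0.22 = 5.065 d.
Distance = v·t = 0.99 m/s × 4.376e+05 s = 4.333e+05 m = 433.3 km.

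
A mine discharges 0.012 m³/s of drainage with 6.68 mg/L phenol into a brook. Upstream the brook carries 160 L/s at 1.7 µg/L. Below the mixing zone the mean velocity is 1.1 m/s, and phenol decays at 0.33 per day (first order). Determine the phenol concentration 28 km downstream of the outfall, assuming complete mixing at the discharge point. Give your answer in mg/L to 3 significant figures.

160 L/s = 0.16 m³/s.
1.7 µg/L = 0.0017 mg/L.
After complete mixing, C₀ = (0.012·6.68 + 0.16·0.0017) / 0.172 = 0.4676 mg/L.
Travel time t = 2.8e+04 m / 1.1 m/s = 2.545e+04 s = 0.2946 d.
C = 0.4676·exp(−0.33·0.2946) = 0.4676·0.9074 = 0.4243 mg/L.

0.424 mg/L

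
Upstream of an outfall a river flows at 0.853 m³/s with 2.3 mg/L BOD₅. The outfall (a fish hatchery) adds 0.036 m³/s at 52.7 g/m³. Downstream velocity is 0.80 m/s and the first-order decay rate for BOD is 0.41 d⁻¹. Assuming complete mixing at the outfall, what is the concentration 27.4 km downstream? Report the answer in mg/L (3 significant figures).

3.69 mg/L

After complete mixing, C₀ = (0.036·52.7 + 0.853·2.3) / 0.889 = 4.341 mg/L.
Travel time t = 2.74e+04 m / 0.80 m/s = 3.425e+04 s = 0.3964 d.
C = 4.341·exp(−0.41·0.3964) = 4.341·0.85 = 3.69 mg/L.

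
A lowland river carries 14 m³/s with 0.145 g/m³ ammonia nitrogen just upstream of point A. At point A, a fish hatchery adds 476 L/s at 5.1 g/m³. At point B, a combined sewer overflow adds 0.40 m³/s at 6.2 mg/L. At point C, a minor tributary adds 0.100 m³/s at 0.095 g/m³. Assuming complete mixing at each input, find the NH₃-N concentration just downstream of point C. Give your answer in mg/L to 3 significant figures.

0.464 mg/L

476 L/s = 0.476 m³/s.
After input A: C = (14·0.145 + 0.476·5.1) / 14.48 = 0.3079 mg/L.
After input B: C = (14.48·0.3079 + 0.4·6.2) / 14.88 = 0.4664 mg/L.
After input C: C = (14.88·0.4664 + 0.1·0.095) / 14.98 = 0.4639 mg/L.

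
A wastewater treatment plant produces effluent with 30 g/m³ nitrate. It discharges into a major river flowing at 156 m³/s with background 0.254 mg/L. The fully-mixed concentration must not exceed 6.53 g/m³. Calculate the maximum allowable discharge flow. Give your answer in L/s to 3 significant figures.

Mass balance at complete mixing: C_std·(Q_w + Q_r) = Q_w·C_e + Q_r·C_b.
Rearranging, Q_w = Q_r·(C_std − C_b)/(C_e − C_std) = 156·(6.53 − 0.254) / (30 − 6.53) = 41.72 m³/s.
= 4.172e+04 L/s.

41700 L/s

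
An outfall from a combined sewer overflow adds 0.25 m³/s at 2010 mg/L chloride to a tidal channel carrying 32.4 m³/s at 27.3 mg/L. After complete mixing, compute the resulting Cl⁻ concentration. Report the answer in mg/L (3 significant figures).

42.5 mg/L

By mass balance at complete mixing, C = (0.25·2010 + 32.4·27.3) / (0.25 + 32.4) = 1387/32.65 = 42.48 mg/L.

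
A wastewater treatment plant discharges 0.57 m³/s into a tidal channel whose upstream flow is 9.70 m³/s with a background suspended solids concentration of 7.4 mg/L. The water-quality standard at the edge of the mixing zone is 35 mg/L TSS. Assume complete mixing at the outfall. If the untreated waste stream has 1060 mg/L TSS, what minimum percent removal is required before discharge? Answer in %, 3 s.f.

52.4 %

Mass balance: 35·10.27 = 0.57·Cₑ + 9.7·7.4.
Cₑ = (359.4 − 71.78) / 0.57 = 504.7 mg/L.
Required removal = 1 − 504.7/1060 = 52.39 %.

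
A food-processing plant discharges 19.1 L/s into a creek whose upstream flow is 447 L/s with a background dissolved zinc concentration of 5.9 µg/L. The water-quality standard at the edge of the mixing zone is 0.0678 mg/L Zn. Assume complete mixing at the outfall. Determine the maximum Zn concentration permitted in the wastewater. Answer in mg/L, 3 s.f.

1.52 mg/L

19.1 L/s = 0.0191 m³/s.
447 L/s = 0.447 m³/s.
5.9 µg/L = 0.0059 mg/L.
Mass balance: 0.0678·0.4661 = 0.0191·Cₑ + 0.447·0.0059.
Cₑ = (0.0316 − 0.002637) / 0.0191 = 1.516 mg/L.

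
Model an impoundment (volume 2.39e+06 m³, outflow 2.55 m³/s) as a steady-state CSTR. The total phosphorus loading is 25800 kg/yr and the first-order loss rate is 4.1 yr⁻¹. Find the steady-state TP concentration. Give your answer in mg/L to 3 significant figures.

Outflow Q = 2.55 m³/s × 3.156e+07 s/yr = 8.047e+07 m³/yr.
Steady-state CSTR mass balance: W = Q·C + k·V·C, so C = W/(Q + kV).
Q + kV = 8.047e+07 + 4.1·2.39e+06 = 9.027e+07 m³/yr.
C = 25800/9.027e+07 = 0.0002858 kg/m³ = 0.2858 mg/L.

0.286 mg/L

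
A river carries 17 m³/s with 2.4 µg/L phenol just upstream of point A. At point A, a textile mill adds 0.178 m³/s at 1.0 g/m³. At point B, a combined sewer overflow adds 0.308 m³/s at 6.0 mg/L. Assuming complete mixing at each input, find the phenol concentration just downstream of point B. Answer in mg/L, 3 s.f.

2.4 µg/L = 0.0024 mg/L.
After input A: C = (17·0.0024 + 0.178·1) / 17.18 = 0.01274 mg/L.
After input B: C = (17.18·0.01274 + 0.308·6) / 17.49 = 0.1182 mg/L.

0.118 mg/L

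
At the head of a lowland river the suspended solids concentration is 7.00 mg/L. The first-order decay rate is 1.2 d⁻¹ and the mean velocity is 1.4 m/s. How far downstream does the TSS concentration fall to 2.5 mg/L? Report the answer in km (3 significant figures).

From C = C₀·e^(−kt), t = ln(C₀/C)/k = ln(7.00/2.5)/1.2 = 1.03/1.2 = 0.858 d.
Distance = v·t = 1.4 m/s × 7.413e+04 s = 1.038e+05 m = 103.8 km.

104 km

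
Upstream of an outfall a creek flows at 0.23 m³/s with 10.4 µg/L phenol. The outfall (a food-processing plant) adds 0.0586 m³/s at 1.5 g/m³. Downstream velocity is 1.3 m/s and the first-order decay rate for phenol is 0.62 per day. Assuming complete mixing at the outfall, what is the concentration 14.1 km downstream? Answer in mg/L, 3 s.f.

0.289 mg/L

10.4 µg/L = 0.0104 mg/L.
After complete mixing, C₀ = (0.0586·1.5 + 0.23·0.0104) / 0.2886 = 0.3129 mg/L.
Travel time t = 1.41e+04 m / 1.3 m/s = 1.085e+04 s = 0.1255 d.
C = 0.3129·exp(−0.62·0.1255) = 0.3129·0.9251 = 0.2894 mg/L.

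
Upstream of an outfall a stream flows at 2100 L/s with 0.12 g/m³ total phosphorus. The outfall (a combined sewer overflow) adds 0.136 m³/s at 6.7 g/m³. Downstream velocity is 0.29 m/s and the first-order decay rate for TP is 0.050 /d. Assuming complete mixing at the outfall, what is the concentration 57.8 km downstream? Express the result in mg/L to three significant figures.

0.464 mg/L

2100 L/s = 2.1 m³/s.
After complete mixing, C₀ = (0.136·6.7 + 2.1·0.12) / 2.236 = 0.5202 mg/L.
Travel time t = 5.78e+04 m / 0.29 m/s = 1.993e+05 s = 2.307 d.
C = 0.5202·exp(−0.050·2.307) = 0.5202·0.8911 = 0.4635 mg/L.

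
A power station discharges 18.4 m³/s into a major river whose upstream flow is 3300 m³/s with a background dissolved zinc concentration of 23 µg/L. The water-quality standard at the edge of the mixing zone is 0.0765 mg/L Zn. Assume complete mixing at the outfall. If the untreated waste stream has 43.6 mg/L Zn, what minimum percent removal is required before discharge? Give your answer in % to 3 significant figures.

23 µg/L = 0.023 mg/L.
Mass balance: 0.0765·3318 = 18.4·Cₑ + 3300·0.023.
Cₑ = (253.9 − 75.9) / 18.4 = 9.672 mg/L.
Required removal = 1 − 9.672/43.6 = 77.82 %.

77.8 %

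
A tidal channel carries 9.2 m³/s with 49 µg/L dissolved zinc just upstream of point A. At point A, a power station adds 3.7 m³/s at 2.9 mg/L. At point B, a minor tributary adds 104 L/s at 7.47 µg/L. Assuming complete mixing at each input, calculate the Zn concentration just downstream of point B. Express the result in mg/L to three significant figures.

49 µg/L = 0.049 mg/L.
After input A: C = (9.2·0.049 + 3.7·2.9) / 12.9 = 0.8667 mg/L.
104 L/s = 0.104 m³/s.
7.47 µg/L = 0.00747 mg/L.
After input B: C = (12.9·0.8667 + 0.104·0.00747) / 13 = 0.8599 mg/L.

0.860 mg/L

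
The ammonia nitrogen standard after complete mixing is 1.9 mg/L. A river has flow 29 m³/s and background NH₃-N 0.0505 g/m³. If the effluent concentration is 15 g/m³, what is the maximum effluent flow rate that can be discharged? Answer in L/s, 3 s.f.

4090 L/s

Mass balance at complete mixing: C_std·(Q_w + Q_r) = Q_w·C_e + Q_r·C_b.
Rearranging, Q_w = Q_r·(C_std − C_b)/(C_e − C_std) = 29·(1.9 − 0.0505) / (15 − 1.9) = 4.094 m³/s.
= 4094 L/s.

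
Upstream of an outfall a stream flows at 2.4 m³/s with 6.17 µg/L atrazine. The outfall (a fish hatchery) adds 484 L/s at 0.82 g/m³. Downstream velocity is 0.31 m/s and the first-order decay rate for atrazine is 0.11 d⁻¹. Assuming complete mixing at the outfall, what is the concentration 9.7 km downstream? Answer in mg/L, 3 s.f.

0.137 mg/L

484 L/s = 0.484 m³/s.
6.17 µg/L = 0.00617 mg/L.
After complete mixing, C₀ = (0.484·0.82 + 2.4·0.00617) / 2.884 = 0.1427 mg/L.
Travel time t = 9700 m / 0.31 m/s = 3.129e+04 s = 0.3622 d.
C = 0.1427·exp(−0.11·0.3622) = 0.1427·0.9609 = 0.1372 mg/L.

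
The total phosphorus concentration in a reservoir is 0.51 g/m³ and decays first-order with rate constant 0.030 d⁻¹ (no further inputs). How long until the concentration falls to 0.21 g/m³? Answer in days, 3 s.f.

t = ln(C₀/C)/k = ln(0.51/0.21)/0.030 = 0.8873/0.030 = 29.58 d.

29.6 d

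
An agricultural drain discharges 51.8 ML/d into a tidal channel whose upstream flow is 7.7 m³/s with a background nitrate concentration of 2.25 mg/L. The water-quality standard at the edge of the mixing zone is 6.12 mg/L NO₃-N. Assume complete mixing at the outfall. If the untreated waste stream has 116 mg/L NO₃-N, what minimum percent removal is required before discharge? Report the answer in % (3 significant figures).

51.8 ML/d = 0.5995 m³/s.
Mass balance: 6.12·8.3 = 0.5995·Cₑ + 7.7·2.25.
Cₑ = (50.79 − 17.32) / 0.5995 = 55.82 mg/L.
Required removal = 1 − 55.82/116 = 51.88 %.

51.9 %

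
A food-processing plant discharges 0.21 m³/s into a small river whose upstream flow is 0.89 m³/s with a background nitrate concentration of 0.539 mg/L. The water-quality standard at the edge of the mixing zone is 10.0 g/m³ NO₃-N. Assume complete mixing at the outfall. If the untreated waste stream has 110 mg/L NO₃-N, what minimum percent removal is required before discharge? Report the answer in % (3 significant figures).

54.5 %

Mass balance: 10·1.1 = 0.21·Cₑ + 0.89·0.539.
Cₑ = (11 − 0.4797) / 0.21 = 50.1 mg/L.
Required removal = 1 − 50.1/110 = 54.46 %.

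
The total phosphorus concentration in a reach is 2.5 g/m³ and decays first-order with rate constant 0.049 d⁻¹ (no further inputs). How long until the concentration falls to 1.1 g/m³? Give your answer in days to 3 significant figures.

t = ln(C₀/C)/k = ln(2.5/1.1)/0.049 = 0.821/0.049 = 16.75 d.

16.8 d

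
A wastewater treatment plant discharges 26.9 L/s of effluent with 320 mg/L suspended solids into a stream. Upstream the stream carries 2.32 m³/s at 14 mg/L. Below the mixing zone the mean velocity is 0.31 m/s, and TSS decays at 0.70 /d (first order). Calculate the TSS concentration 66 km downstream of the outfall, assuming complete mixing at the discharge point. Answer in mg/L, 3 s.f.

26.9 L/s = 0.0269 m³/s.
After complete mixing, C₀ = (0.0269·320 + 2.32·14) / 2.347 = 17.51 mg/L.
Travel time t = 6.6e+04 m / 0.31 m/s = 2.129e+05 s = 2.464 d.
C = 17.51·exp(−0.70·2.464) = 17.51·0.1782 = 3.12 mg/L.

3.12 mg/L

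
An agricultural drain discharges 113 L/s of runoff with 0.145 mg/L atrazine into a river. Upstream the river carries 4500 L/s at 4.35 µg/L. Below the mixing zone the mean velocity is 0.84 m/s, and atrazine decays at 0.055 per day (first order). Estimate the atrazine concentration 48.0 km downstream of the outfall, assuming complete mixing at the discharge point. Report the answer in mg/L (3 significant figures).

0.00752 mg/L

113 L/s = 0.113 m³/s.
4500 L/s = 4.5 m³/s.
4.35 µg/L = 0.00435 mg/L.
After complete mixing, C₀ = (0.113·0.145 + 4.5·0.00435) / 4.613 = 0.007795 mg/L.
Travel time t = 4.8e+04 m / 0.84 m/s = 5.714e+04 s = 0.6614 d.
C = 0.007795·exp(−0.055·0.6614) = 0.007795·0.9643 = 0.007517 mg/L.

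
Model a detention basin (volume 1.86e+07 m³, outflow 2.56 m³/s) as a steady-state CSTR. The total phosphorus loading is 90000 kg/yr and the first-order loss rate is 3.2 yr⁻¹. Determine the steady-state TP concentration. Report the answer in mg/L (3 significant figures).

0.641 mg/L

Outflow Q = 2.56 m³/s × 3.156e+07 s/yr = 8.079e+07 m³/yr.
Steady-state CSTR mass balance: W = Q·C + k·V·C, so C = W/(Q + kV).
Q + kV = 8.079e+07 + 3.2·1.86e+07 = 1.403e+08 m³/yr.
C = 90000/1.403e+08 = 0.0006414 kg/m³ = 0.6414 mg/L.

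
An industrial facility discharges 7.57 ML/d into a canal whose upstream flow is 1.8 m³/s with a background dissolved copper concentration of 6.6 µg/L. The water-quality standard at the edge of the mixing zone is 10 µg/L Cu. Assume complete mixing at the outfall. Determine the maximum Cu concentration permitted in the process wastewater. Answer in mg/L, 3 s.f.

0.0799 mg/L

7.57 ML/d = 0.08762 m³/s.
6.6 µg/L = 0.0066 mg/L.
10 µg/L = 0.01 mg/L.
Mass balance: 0.01·1.888 = 0.08762·Cₑ + 1.8·0.0066.
Cₑ = (0.01888 − 0.01188) / 0.08762 = 0.07985 mg/L.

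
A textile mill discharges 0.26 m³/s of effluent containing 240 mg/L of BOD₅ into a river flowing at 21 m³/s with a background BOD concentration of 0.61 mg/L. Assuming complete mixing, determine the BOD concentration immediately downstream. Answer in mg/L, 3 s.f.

Flow-weighted mixing gives C = (0.26·240 + 21·0.61) / (0.26 + 21) = 75.21/21.26 = 3.538 mg/L.

3.54 mg/L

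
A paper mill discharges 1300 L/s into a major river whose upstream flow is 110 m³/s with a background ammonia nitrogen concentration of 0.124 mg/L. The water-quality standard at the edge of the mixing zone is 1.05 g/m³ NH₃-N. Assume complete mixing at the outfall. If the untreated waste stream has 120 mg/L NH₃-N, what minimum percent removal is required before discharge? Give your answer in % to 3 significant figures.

33.8 %

1300 L/s = 1.3 m³/s.
Mass balance: 1.05·111.3 = 1.3·Cₑ + 110·0.124.
Cₑ = (116.9 − 13.64) / 1.3 = 79.4 mg/L.
Required removal = 1 − 79.4/120 = 33.83 %.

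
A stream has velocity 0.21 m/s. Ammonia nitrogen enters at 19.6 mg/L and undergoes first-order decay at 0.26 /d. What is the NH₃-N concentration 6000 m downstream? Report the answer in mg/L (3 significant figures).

Travel time t = 6000 m / 0.21 m/s = 6000/0.21 = 2.857e+04 s = 0.3307 d.
First-order decay: C = 19.6·exp(−0.26·0.3307) = 19.6·0.9176 = 17.99 mg/L.

18.0 mg/L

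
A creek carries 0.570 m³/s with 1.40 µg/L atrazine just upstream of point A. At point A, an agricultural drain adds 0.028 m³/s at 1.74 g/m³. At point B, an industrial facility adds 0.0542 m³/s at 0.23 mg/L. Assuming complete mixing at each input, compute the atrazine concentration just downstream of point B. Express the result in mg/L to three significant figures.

0.0950 mg/L

1.40 µg/L = 0.0014 mg/L.
After input A: C = (0.57·0.0014 + 0.028·1.74) / 0.598 = 0.08281 mg/L.
After input B: C = (0.598·0.08281 + 0.0542·0.23) / 0.6522 = 0.09504 mg/L.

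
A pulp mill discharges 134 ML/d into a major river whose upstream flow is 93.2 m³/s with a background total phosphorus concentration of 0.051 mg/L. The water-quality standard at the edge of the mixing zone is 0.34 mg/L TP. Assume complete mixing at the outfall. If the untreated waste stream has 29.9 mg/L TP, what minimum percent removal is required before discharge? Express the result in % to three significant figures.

40.8 %

134 ML/d = 1.551 m³/s.
Mass balance: 0.34·94.75 = 1.551·Cₑ + 93.2·0.051.
Cₑ = (32.22 − 4.753) / 1.551 = 17.71 mg/L.
Required removal = 1 − 17.71/29.9 = 40.78 %.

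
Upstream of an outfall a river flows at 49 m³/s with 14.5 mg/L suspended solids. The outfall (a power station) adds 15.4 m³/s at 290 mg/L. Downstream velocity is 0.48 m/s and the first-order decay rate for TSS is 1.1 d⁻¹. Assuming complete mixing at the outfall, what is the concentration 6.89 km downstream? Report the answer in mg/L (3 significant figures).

After complete mixing, C₀ = (15.4·290 + 49·14.5) / 64.4 = 80.38 mg/L.
Travel time t = 6890 m / 0.48 m/s = 1.435e+04 s = 0.1661 d.
C = 80.38·exp(−1.1·0.1661) = 80.38·0.833 = 66.96 mg/L.

67.0 mg/L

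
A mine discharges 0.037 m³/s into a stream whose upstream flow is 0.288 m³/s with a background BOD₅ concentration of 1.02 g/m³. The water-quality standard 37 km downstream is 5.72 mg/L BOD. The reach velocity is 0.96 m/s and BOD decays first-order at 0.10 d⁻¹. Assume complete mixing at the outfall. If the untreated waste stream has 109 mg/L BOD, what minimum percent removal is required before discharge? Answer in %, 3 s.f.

Travel time to the compliance point: t = 3.7e+04/0.96 = 3.854e+04 s = 0.4461 d; decay factor exp(−0.10·0.4461) = 0.9564.
So the concentration just after mixing may be at most 5.72/0.9564 = 5.981 mg/L.
Mass balance: 5.981·0.325 = 0.037·Cₑ + 0.288·1.02.
Cₑ = (1.944 − 0.2938) / 0.037 = 44.6 mg/L.
Required removal = 1 − 44.6/109 = 59.09 %.

59.1 %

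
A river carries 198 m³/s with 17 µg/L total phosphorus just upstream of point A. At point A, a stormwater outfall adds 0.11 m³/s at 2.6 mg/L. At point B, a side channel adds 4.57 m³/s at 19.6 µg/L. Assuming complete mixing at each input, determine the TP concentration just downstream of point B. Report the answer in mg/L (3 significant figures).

17 µg/L = 0.017 mg/L.
After input A: C = (198·0.017 + 0.11·2.6) / 198.1 = 0.01843 mg/L.
19.6 µg/L = 0.0196 mg/L.
After input B: C = (198.1·0.01843 + 4.57·0.0196) / 202.7 = 0.01846 mg/L.

0.0185 mg/L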